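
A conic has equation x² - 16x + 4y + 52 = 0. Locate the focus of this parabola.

Only x is squared. Complete the square in x: (x - 8)² = -4(y - 3).
Vertex (8, 3); 4p = -4 so p = -1. Opens down.
Focus is p units from the vertex along the axis: (h, k + p).

(8, 2)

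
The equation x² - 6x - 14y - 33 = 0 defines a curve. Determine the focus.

(3, 1/2)

Only x is squared. Complete the square in x: (x - 3)² = 14(y + 3).
Vertex (3, -3); 4p = 14 so p = 7/2. Opens up.
Focus is p units from the vertex along the axis: (h, k + p).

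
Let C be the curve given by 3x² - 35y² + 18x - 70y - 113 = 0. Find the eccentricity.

e = √1330/35

3(x² + 6x) -35(y² + 2y) = 113
Complete the square in x and y: 3(x + 3)² -35(y + 1)² = 113 + 27 - 35 = 105
Divide by 105: (x + 3)²/35 - (y + 1)²/3 = 1
Hyperbola, center (-3, -1), transverse axis horizontal; a² = 35, b² = 3.
c² = a² + b² = 38, so c = √38.
e = c/a = √38/√35 = √1330/35.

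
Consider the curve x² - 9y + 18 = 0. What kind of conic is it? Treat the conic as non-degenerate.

parabola

No xy term. Coefficients of x² and y² are A = 1, C = 0.
Exactly one squared variable ⇒ parabola.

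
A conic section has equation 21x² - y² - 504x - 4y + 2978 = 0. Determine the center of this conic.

(12, -2)

Group the x- and y-terms: 21(x² - 24x) -(y² + 4y) = -2978
Complete the square in x and y: 21(x - 12)² -(y + 2)² = -2978 + 3024 - 4 = 42
Dividing both sides by 42: (x - 12)²/2 - (y + 2)²/42 = 1
Hyperbola with center (12, -2).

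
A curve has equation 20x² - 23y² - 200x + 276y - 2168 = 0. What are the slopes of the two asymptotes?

2√115/23 and -2√115/23

Rearranging, 20(x² - 10x) -23(y² - 12y) = 2168.
Complete the square: 20(x - 5)² -23(y - 6)² = 2168 + 500 - 828 = 1840
Divide by 1840: (x - 5)²/92 - (y - 6)²/80 = 1
Hyperbola, center (5, 6), transverse axis horizontal; a² = 92, b² = 80.
For a horizontal hyperbola the asymptotes have slope ±b/a.
Here that is ±4√5/2√23 = ±2√115/23.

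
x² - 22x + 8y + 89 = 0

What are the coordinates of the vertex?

(11, 4)

Only x is squared. Complete the square in x: (x - 11)² = -8(y - 4).
Vertex (11, 4); 4p = -8 so p = -2. Opens down.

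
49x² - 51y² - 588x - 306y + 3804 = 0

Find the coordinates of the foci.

Group the x- and y-terms: 49(x² - 12x) -51(y² + 6y) = -3804
Complete the square in x and y: 49(x - 6)² -51(y + 3)² = -3804 + 1764 - 459 = -2499
Divide through by -2499 to get (y + 3)²/49 - (x - 6)²/51 = 1.
Hyperbola, center (6, -3), transverse axis vertical; a² = 49, b² = 51.
c² = a² + b² = 49 + 51 = 100, so c = 10.
Foci lie on the vertical axis through the center: (h, k ± c).

(6, -13) and (6, 7)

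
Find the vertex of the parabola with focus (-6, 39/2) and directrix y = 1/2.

The vertex is the midpoint between the focus and the directrix along the axis of symmetry.
Axis is vertical (directrix is horizontal). Vertex y-coordinate = (39/2 + 1/2)/2 = 10; x-coordinate = -6.

(-6, 10)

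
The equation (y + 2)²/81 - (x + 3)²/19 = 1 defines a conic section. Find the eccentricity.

Center (-3, -2). The positive term is the y-term, so the transverse axis is vertical; a² = 81, b² = 19.
c² = a² + b² = 100, so c = 10.
e = c/a = 10/9.

e = 10/9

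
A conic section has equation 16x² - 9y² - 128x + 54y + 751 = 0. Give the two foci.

Rearranging, 16(x² - 8x) -9(y² - 6y) = -751.
Complete the square: 16(x - 4)² -9(y - 3)² = -751 + 256 - 81 = -576
Dividing both sides by -576: (y - 3)²/64 - (x - 4)²/36 = 1
Hyperbola, center (4, 3), transverse axis vertical; a² = 64, b² = 36.
c² = a² + b² = 64 + 36 = 100, so c = 10.
Foci lie on the vertical axis through the center: (h, k ± c).

(4, -7) and (4, 13)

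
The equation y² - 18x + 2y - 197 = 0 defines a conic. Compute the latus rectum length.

18

Only y is squared. Complete the square in y: (y + 1)² = 18(x + 11).
Vertex (-11, -1); 4p = 18 so p = 9/2. Opens right.
Latus rectum length = |4p| = 18.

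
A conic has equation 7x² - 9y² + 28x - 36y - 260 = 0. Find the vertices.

(-8, -2) and (4, -2)

Group: 7(x² + 4x) -9(y² + 4y) = 260
Complete the square in x and y: 7(x + 2)² -9(y + 2)² = 260 + 28 - 36 = 252
Divide by 252: (x + 2)²/36 - (y + 2)²/28 = 1
Hyperbola, center (-2, -2), transverse axis horizontal; a² = 36, b² = 28.
a = 6. Vertices at (h ± a, k).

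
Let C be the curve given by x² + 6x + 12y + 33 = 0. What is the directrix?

y = 1

Only x is squared. Complete the square in x: (x + 3)² = -12(y + 2).
Vertex (-3, -2); 4p = -12 so p = -3. Opens down.
Directrix is the horizontal line y = k − p = -2 − (-3) = 1.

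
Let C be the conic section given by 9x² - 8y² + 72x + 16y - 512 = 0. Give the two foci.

Rearranging, 9(x² + 8x) -8(y² - 2y) = 512.
Completing the square gives 9(x + 4)² -8(y - 1)² = 512 + 144 - 8 = 648.
Divide by 648: (x + 4)²/72 - (y - 1)²/81 = 1
Hyperbola, center (-4, 1), transverse axis horizontal; a² = 72, b² = 81.
c² = a² + b² = 72 + 81 = 153, so c = 3√17.
Foci lie on the horizontal axis through the center: (h ± c, k).

(-4 - 3√17, 1) and (-4 + 3√17, 1)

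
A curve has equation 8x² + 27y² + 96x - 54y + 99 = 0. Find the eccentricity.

8(x² + 12x) + 27(y² - 2y) = -99
Complete the square in x and y: 8(x + 6)² + 27(y - 1)² = -99 + 288 + 27 = 216
Divide through by 216 to get (x + 6)²/27 + (y - 1)²/8 = 1.
Ellipse, center (-6, 1), major axis horizontal; a² = 27, b² = 8.
c² = a² - b² = 19, so c = √19.
e = c/a = √19/3√3 = √57/9.

e = √57/9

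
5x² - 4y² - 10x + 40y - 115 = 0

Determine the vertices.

(-1, 5) and (3, 5)

5(x² - 2x) -4(y² - 10y) = 115
Complete the square in x and y: 5(x - 1)² -4(y - 5)² = 115 + 5 - 100 = 20
Dividing both sides by 20: (x - 1)²/4 - (y - 5)²/5 = 1
Hyperbola, center (1, 5), transverse axis horizontal; a² = 4, b² = 5.
a = 2. Vertices at (h ± a, k).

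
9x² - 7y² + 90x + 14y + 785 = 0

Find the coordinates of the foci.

Group the x- and y-terms: 9(x² + 10x) -7(y² - 2y) = -785
9(x + 5)² -7(y - 1)² = -785 + 225 - 7 = -567
Dividing both sides by -567: (y - 1)²/81 - (x + 5)²/63 = 1
Hyperbola, center (-5, 1), transverse axis vertical; a² = 81, b² = 63.
c² = a² + b² = 81 + 63 = 144, so c = 12.
Foci lie on the vertical axis through the center: (h, k ± c).

(-5, -11) and (-5, 13)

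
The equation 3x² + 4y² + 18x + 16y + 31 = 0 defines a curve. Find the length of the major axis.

Group: 3(x² + 6x) + 4(y² + 4y) = -31
Complete the square in x and y: 3(x + 3)² + 4(y + 2)² = -31 + 27 + 16 = 12
Dividing both sides by 12: (x + 3)²/4 + (y + 2)²/3 = 1
Ellipse, center (-3, -2), major axis horizontal; a² = 4, b² = 3.
a² = 4 so a = 2; the major axis has length 2a = 4.

4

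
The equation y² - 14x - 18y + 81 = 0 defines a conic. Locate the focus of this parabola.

Only y is squared. Complete the square in y: (y - 9)² = 14x.
Vertex (0, 9); 4p = 14 so p = 7/2. Opens right.
Focus is p units from the vertex along the axis: (h + p, k).

(7/2, 9)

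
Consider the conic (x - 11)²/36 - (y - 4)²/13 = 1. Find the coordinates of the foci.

Center (11, 4). The positive term is the x-term, so the transverse axis is horizontal; a² = 36, b² = 13.
c² = a² + b² = 36 + 13 = 49, so c = 7.
Foci lie on the horizontal axis through the center: (h ± c, k).

(4, 4) and (18, 4)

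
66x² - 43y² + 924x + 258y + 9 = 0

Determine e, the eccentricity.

e = √4687/43

Group the x- and y-terms: 66(x² + 14x) -43(y² - 6y) = -9
66(x + 7)² -43(y - 3)² = -9 + 3234 - 387 = 2838
Dividing both sides by 2838: (x + 7)²/43 - (y - 3)²/66 = 1
Hyperbola, center (-7, 3), transverse axis horizontal; a² = 43, b² = 66.
c² = a² + b² = 109, so c = √109.
e = c/a = √109/√43 = √4687/43.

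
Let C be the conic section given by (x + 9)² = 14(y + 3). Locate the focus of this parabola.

Vertex (-9, -3); 4p = 14 so p = 7/2. Opens up.
Focus is p units from the vertex along the axis: (h, k + p).

(-9, 1/2)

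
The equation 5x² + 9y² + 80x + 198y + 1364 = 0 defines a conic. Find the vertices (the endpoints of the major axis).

Group the x- and y-terms: 5(x² + 16x) + 9(y² + 22y) = -1364
Complete the square in x and y: 5(x + 8)² + 9(y + 11)² = -1364 + 320 + 1089 = 45
Divide through by 45 to get (x + 8)²/9 + (y + 11)²/5 = 1.
Ellipse, center (-8, -11), major axis horizontal; a² = 9, b² = 5.
a = 3. Vertices at (h ± a, k).

(-11, -11) and (-5, -11)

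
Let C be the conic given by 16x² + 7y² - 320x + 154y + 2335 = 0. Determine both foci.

Rearranging, 16(x² - 20x) + 7(y² + 22y) = -2335.
Complete the square in x and y: 16(x - 10)² + 7(y + 11)² = -2335 + 1600 + 847 = 112
Divide through by 112 to get (x - 10)²/7 + (y + 11)²/16 = 1.
Ellipse, center (10, -11), major axis vertical; a² = 16, b² = 7.
c² = a² - b² = 16 - 7 = 9, so c = 3.
Foci lie on the vertical axis through the center: (h, k ± c).

(10, -14) and (10, -8)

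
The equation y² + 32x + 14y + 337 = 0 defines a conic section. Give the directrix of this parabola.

Only y is squared. Complete the square in y: (y + 7)² = -32(x + 9).
Vertex (-9, -7); 4p = -32 so p = -8. Opens left.
Directrix is the vertical line x = h − p = -9 − (-8) = -1.

x = -1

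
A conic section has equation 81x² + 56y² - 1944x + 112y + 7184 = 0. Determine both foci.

(12, -6) and (12, 4)

81(x² - 24x) + 56(y² + 2y) = -7184
81(x - 12)² + 56(y + 1)² = -7184 + 11664 + 56 = 4536
Divide by 4536: (x - 12)²/56 + (y + 1)²/81 = 1
Ellipse, center (12, -1), major axis vertical; a² = 81, b² = 56.
c² = a² - b² = 81 - 56 = 25, so c = 5.
Foci lie on the vertical axis through the center: (h, k ± c).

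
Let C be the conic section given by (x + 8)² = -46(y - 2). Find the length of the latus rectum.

46

Vertex (-8, 2); 4p = -46 so p = -23/2. Opens down.
Latus rectum length = |4p| = 46.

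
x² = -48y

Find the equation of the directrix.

Vertex (0, 0); 4p = -48 so p = -12. Opens down.
Directrix is the horizontal line y = k − p = 0 − (-12) = 12.

y = 12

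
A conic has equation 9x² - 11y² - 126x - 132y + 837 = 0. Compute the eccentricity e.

e = 2√5/3

Rearranging, 9(x² - 14x) -11(y² + 12y) = -837.
Complete the square: 9(x - 7)² -11(y + 6)² = -837 + 441 - 396 = -792
Divide through by -792 to get (y + 6)²/72 - (x - 7)²/88 = 1.
Hyperbola, center (7, -6), transverse axis vertical; a² = 72, b² = 88.
c² = a² + b² = 160, so c = 4√10.
e = c/a = 4√10/6√2 = 2√5/3.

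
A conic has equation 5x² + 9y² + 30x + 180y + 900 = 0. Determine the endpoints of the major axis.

Rearranging, 5(x² + 6x) + 9(y² + 20y) = -900.
5(x + 3)² + 9(y + 10)² = -900 + 45 + 900 = 45
Divide through by 45 to get (x + 3)²/9 + (y + 10)²/5 = 1.
Ellipse, center (-3, -10), major axis horizontal; a² = 9, b² = 5.
a = 3. Vertices at (h ± a, k).

(-6, -10) and (0, -10)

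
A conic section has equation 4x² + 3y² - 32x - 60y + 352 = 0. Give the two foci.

(4, 9) and (4, 11)

Group the x- and y-terms: 4(x² - 8x) + 3(y² - 20y) = -352
4(x - 4)² + 3(y - 10)² = -352 + 64 + 300 = 12
Divide by 12: (x - 4)²/3 + (y - 10)²/4 = 1
Ellipse, center (4, 10), major axis vertical; a² = 4, b² = 3.
c² = a² - b² = 4 - 3 = 1, so c = 1.
Foci lie on the vertical axis through the center: (h, k ± c).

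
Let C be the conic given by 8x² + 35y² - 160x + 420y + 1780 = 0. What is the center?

(10, -6)

Group the x- and y-terms: 8(x² - 20x) + 35(y² + 12y) = -1780
Complete the square: 8(x - 10)² + 35(y + 6)² = -1780 + 800 + 1260 = 280
Dividing both sides by 280: (x - 10)²/35 + (y + 6)²/8 = 1
Ellipse with center (10, -6).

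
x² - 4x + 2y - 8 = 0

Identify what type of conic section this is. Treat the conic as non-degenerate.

parabola

No xy term. Coefficients of x² and y² are A = 1, C = 0.
Exactly one squared variable ⇒ parabola.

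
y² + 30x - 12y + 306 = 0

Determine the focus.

Only y is squared. Complete the square in y: (y - 6)² = -30(x + 9).
Vertex (-9, 6); 4p = -30 so p = -15/2. Opens left.
Focus is p units from the vertex along the axis: (h + p, k).

(-33/2, 6)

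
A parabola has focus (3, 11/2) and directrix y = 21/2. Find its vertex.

(3, 8)

The vertex is the midpoint between the focus and the directrix along the axis of symmetry.
Axis is vertical (directrix is horizontal). Vertex y-coordinate = (11/2 + 21/2)/2 = 8; x-coordinate = 3.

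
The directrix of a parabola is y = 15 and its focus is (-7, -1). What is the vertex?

The vertex is the midpoint between the focus and the directrix along the axis of symmetry.
Axis is vertical (directrix is horizontal). Vertex y-coordinate = (-1 + 15)/2 = 7; x-coordinate = -7.

(-7, 7)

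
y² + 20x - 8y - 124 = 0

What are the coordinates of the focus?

Only y is squared. Complete the square in y: (y - 4)² = -20(x - 7).
Vertex (7, 4); 4p = -20 so p = -5. Opens left.
Focus is p units from the vertex along the axis: (h + p, k).

(2, 4)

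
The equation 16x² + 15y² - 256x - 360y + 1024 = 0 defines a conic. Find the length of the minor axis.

Collect terms: 16(x² - 16x) + 15(y² - 24y) = -1024
Completing the square gives 16(x - 8)² + 15(y - 12)² = -1024 + 1024 + 2160 = 2160.
Divide through by 2160 to get (x - 8)²/135 + (y - 12)²/144 = 1.
Ellipse, center (8, 12), major axis vertical; a² = 144, b² = 135.
b² = 135 so b = 3√15; the minor axis has length 2b = 6√15.

6√15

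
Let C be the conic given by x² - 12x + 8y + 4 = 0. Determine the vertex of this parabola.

Only x is squared. Complete the square in x: (x - 6)² = -8(y - 4).
Vertex (6, 4); 4p = -8 so p = -2. Opens down.

(6, 4)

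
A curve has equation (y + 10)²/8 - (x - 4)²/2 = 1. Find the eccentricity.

e = √5/2

Center (4, -10). The positive term is the y-term, so the transverse axis is vertical; a² = 8, b² = 2.
c² = a² + b² = 10, so c = √10.
e = c/a = √10/2√2 = √5/2.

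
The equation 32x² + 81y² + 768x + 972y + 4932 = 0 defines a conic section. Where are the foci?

Rearranging, 32(x² + 24x) + 81(y² + 12y) = -4932.
Completing the square gives 32(x + 12)² + 81(y + 6)² = -4932 + 4608 + 2916 = 2592.
Divide by 2592: (x + 12)²/81 + (y + 6)²/32 = 1
Ellipse, center (-12, -6), major axis horizontal; a² = 81, b² = 32.
c² = a² - b² = 81 - 32 = 49, so c = 7.
Foci lie on the horizontal axis through the center: (h ± c, k).

(-19, -6) and (-5, -6)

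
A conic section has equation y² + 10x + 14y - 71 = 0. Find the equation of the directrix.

x = 29/2

Only y is squared. Complete the square in y: (y + 7)² = -10(x - 12).
Vertex (12, -7); 4p = -10 so p = -5/2. Opens left.
Directrix is the vertical line x = h − p = 12 − (-5/2) = 29/2.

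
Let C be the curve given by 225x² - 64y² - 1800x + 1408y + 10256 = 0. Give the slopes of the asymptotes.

Group the x- and y-terms: 225(x² - 8x) -64(y² - 22y) = -10256
Completing the square gives 225(x - 4)² -64(y - 11)² = -10256 + 3600 - 7744 = -14400.
Divide through by -14400 to get (y - 11)²/225 - (x - 4)²/64 = 1.
Hyperbola, center (4, 11), transverse axis vertical; a² = 225, b² = 64.
For a vertical hyperbola the asymptotes have slope ±a/b.
Here that is ±15/8.

15/8 and -15/8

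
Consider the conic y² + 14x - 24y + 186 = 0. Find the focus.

(-13/2, 12)

Only y is squared. Complete the square in y: (y - 12)² = -14(x + 3).
Vertex (-3, 12); 4p = -14 so p = -7/2. Opens left.
Focus is p units from the vertex along the axis: (h + p, k).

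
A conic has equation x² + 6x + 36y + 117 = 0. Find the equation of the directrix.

Only x is squared. Complete the square in x: (x + 3)² = -36(y + 3).
Vertex (-3, -3); 4p = -36 so p = -9. Opens down.
Directrix is the horizontal line y = k − p = -3 − (-9) = 6.

y = 6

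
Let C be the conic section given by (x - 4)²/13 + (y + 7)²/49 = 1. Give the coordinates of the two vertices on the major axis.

Center (4, -7). The larger denominator 49 sits under the y-term, so the major axis is vertical; a² = 49, b² = 13.
a = 7. Vertices at (h, k ± a).

(4, -14) and (4, 0)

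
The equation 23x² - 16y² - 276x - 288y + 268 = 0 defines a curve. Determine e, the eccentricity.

e = √897/23

23(x² - 12x) -16(y² + 18y) = -268
Complete the square: 23(x - 6)² -16(y + 9)² = -268 + 828 - 1296 = -736
Dividing both sides by -736: (y + 9)²/46 - (x - 6)²/32 = 1
Hyperbola, center (6, -9), transverse axis vertical; a² = 46, b² = 32.
c² = a² + b² = 78, so c = √78.
e = c/a = √78/√46 = √897/23.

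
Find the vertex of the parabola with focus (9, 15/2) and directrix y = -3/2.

(9, 3)

The vertex is the midpoint between the focus and the directrix along the axis of symmetry.
Axis is vertical (directrix is horizontal). Vertex y-coordinate = (15/2 + (-3/2))/2 = 3; x-coordinate = 9.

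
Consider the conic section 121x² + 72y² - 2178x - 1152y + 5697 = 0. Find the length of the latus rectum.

Collect terms: 121(x² - 18x) + 72(y² - 16y) = -5697
Completing the square gives 121(x - 9)² + 72(y - 8)² = -5697 + 9801 + 4608 = 8712.
Divide by 8712: (x - 9)²/72 + (y - 8)²/121 = 1
Ellipse, center (9, 8), major axis vertical; a² = 121, b² = 72.
Latus rectum length = 2b²/a = 2·72/11 = 144/11.

144/11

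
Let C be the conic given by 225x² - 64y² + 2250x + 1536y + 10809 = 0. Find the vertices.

Group the x- and y-terms: 225(x² + 10x) -64(y² - 24y) = -10809
225(x + 5)² -64(y - 12)² = -10809 + 5625 - 9216 = -14400
Dividing both sides by -14400: (y - 12)²/225 - (x + 5)²/64 = 1
Hyperbola, center (-5, 12), transverse axis vertical; a² = 225, b² = 64.
a = 15. Vertices at (h, k ± a).

(-5, -3) and (-5, 27)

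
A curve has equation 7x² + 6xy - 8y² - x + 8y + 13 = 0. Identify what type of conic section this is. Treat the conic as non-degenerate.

hyperbola

A = 7, B = 6, C = -8.
Discriminant B² − 4AC = 6² − 4·7·(-8) = 260.
B² − 4AC > 0 ⇒ hyperbola.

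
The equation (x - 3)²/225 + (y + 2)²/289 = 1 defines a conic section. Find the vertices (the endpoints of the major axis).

(3, -19) and (3, 15)

Center (3, -2). The larger denominator 289 sits under the y-term, so the major axis is vertical; a² = 289, b² = 225.
a = 17. Vertices at (h, k ± a).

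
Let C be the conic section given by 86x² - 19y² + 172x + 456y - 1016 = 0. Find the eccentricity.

86(x² + 2x) -19(y² - 24y) = 1016
86(x + 1)² -19(y - 12)² = 1016 + 86 - 2736 = -1634
Dividing both sides by -1634: (y - 12)²/86 - (x + 1)²/19 = 1
Hyperbola, center (-1, 12), transverse axis vertical; a² = 86, b² = 19.
c² = a² + b² = 105, so c = √105.
e = c/a = √105/√86 = √9030/86.

e = √9030/86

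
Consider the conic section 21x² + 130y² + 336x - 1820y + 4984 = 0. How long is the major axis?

2√130

Rearranging, 21(x² + 16x) + 130(y² - 14y) = -4984.
Complete the square in x and y: 21(x + 8)² + 130(y - 7)² = -4984 + 1344 + 6370 = 2730
Divide by 2730: (x + 8)²/130 + (y - 7)²/21 = 1
Ellipse, center (-8, 7), major axis horizontal; a² = 130, b² = 21.
a² = 130 so a = √130; the major axis has length 2a = 2√130.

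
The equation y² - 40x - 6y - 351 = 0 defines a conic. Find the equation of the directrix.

x = -19

Only y is squared. Complete the square in y: (y - 3)² = 40(x + 9).
Vertex (-9, 3); 4p = 40 so p = 10. Opens right.
Directrix is the vertical line x = h − p = -9 − (10) = -19.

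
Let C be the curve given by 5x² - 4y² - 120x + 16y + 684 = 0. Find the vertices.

5(x² - 24x) -4(y² - 4y) = -684
5(x - 12)² -4(y - 2)² = -684 + 720 - 16 = 20
Dividing both sides by 20: (x - 12)²/4 - (y - 2)²/5 = 1
Hyperbola, center (12, 2), transverse axis horizontal; a² = 4, b² = 5.
a = 2. Vertices at (h ± a, k).

(10, 2) and (14, 2)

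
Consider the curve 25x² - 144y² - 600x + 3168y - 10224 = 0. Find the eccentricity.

Collect terms: 25(x² - 24x) -144(y² - 22y) = 10224
25(x - 12)² -144(y - 11)² = 10224 + 3600 - 17424 = -3600
Dividing both sides by -3600: (y - 11)²/25 - (x - 12)²/144 = 1
Hyperbola, center (12, 11), transverse axis vertical; a² = 25, b² = 144.
c² = a² + b² = 169, so c = 13.
e = c/a = 13/5.

e = 13/5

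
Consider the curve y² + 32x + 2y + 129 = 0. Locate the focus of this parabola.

(-12, -1)

Only y is squared. Complete the square in y: (y + 1)² = -32(x + 4).
Vertex (-4, -1); 4p = -32 so p = -8. Opens left.
Focus is p units from the vertex along the axis: (h + p, k).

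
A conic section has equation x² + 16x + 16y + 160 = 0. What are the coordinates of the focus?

(-8, -10)

Only x is squared. Complete the square in x: (x + 8)² = -16(y + 6).
Vertex (-8, -6); 4p = -16 so p = -4. Opens down.
Focus is p units from the vertex along the axis: (h, k + p).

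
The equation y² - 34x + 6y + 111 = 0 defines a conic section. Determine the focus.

(23/2, -3)

Only y is squared. Complete the square in y: (y + 3)² = 34(x - 3).
Vertex (3, -3); 4p = 34 so p = 17/2. Opens right.
Focus is p units from the vertex along the axis: (h + p, k).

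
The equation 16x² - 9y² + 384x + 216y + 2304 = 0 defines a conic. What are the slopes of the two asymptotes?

4/3 and -4/3

Group: 16(x² + 24x) -9(y² - 24y) = -2304
Complete the square: 16(x + 12)² -9(y - 12)² = -2304 + 2304 - 1296 = -1296
Dividing both sides by -1296: (y - 12)²/144 - (x + 12)²/81 = 1
Hyperbola, center (-12, 12), transverse axis vertical; a² = 144, b² = 81.
For a vertical hyperbola the asymptotes have slope ±a/b.
Here that is ±12/9 = ±4/3.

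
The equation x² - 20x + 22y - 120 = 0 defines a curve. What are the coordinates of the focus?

(10, 9/2)

Only x is squared. Complete the square in x: (x - 10)² = -22(y - 10).
Vertex (10, 10); 4p = -22 so p = -11/2. Opens down.
Focus is p units from the vertex along the axis: (h, k + p).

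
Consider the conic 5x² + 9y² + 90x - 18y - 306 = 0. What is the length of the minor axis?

8√5

Group the x- and y-terms: 5(x² + 18x) + 9(y² - 2y) = 306
Complete the square: 5(x + 9)² + 9(y - 1)² = 306 + 405 + 9 = 720
Dividing both sides by 720: (x + 9)²/144 + (y - 1)²/80 = 1
Ellipse, center (-9, 1), major axis horizontal; a² = 144, b² = 80.
b² = 80 so b = 4√5; the minor axis has length 2b = 8√5.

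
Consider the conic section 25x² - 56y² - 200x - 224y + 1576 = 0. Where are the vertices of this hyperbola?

(4, -7) and (4, 3)

Rearranging, 25(x² - 8x) -56(y² + 4y) = -1576.
Complete the square: 25(x - 4)² -56(y + 2)² = -1576 + 400 - 224 = -1400
Dividing both sides by -1400: (y + 2)²/25 - (x - 4)²/56 = 1
Hyperbola, center (4, -2), transverse axis vertical; a² = 25, b² = 56.
a = 5. Vertices at (h, k ± a).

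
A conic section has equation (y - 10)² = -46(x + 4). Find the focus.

Vertex (-4, 10); 4p = -46 so p = -23/2. Opens left.
Focus is p units from the vertex along the axis: (h + p, k).

(-31/2, 10)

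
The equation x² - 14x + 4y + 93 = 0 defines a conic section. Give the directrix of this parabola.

Only x is squared. Complete the square in x: (x - 7)² = -4(y + 11).
Vertex (7, -11); 4p = -4 so p = -1. Opens down.
Directrix is the horizontal line y = k − p = -11 − (-1) = -10.

y = -10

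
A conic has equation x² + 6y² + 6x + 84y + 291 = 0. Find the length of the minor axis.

2√2

Rearranging, (x² + 6x) + 6(y² + 14y) = -291.
Complete the square in x and y: (x + 3)² + 6(y + 7)² = -291 + 9 + 294 = 12
Dividing both sides by 12: (x + 3)²/12 + (y + 7)²/2 = 1
Ellipse, center (-3, -7), major axis horizontal; a² = 12, b² = 2.
b² = 2 so b = √2; the minor axis has length 2b = 2√2.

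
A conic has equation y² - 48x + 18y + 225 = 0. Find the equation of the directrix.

Only y is squared. Complete the square in y: (y + 9)² = 48(x - 3).
Vertex (3, -9); 4p = 48 so p = 12. Opens right.
Directrix is the vertical line x = h − p = 3 − (12) = -9.

x = -9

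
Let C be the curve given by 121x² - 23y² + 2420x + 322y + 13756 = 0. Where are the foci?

(-10, -5) and (-10, 19)

Group: 121(x² + 20x) -23(y² - 14y) = -13756
Completing the square gives 121(x + 10)² -23(y - 7)² = -13756 + 12100 - 1127 = -2783.
Divide by -2783: (y - 7)²/121 - (x + 10)²/23 = 1
Hyperbola, center (-10, 7), transverse axis vertical; a² = 121, b² = 23.
c² = a² + b² = 121 + 23 = 144, so c = 12.
Foci lie on the vertical axis through the center: (h, k ± c).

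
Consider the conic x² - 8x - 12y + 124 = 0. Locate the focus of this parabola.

(4, 12)

Only x is squared. Complete the square in x: (x - 4)² = 12(y - 9).
Vertex (4, 9); 4p = 12 so p = 3. Opens up.
Focus is p units from the vertex along the axis: (h, k + p).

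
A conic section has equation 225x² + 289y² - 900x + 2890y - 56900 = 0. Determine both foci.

(-6, -5) and (10, -5)

225(x² - 4x) + 289(y² + 10y) = 56900
Complete the square in x and y: 225(x - 2)² + 289(y + 5)² = 56900 + 900 + 7225 = 65025
Divide through by 65025 to get (x - 2)²/289 + (y + 5)²/225 = 1.
Ellipse, center (2, -5), major axis horizontal; a² = 289, b² = 225.
c² = a² - b² = 289 - 225 = 64, so c = 8.
Foci lie on the horizontal axis through the center: (h ± c, k).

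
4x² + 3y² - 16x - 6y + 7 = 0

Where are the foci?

4(x² - 4x) + 3(y² - 2y) = -7
4(x - 2)² + 3(y - 1)² = -7 + 16 + 3 = 12
Divide by 12: (x - 2)²/3 + (y - 1)²/4 = 1
Ellipse, center (2, 1), major axis vertical; a² = 4, b² = 3.
c² = a² - b² = 4 - 3 = 1, so c = 1.
Foci lie on the vertical axis through the center: (h, k ± c).

(2, 0) and (2, 2)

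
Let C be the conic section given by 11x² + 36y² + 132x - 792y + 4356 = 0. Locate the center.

(-6, 11)

11(x² + 12x) + 36(y² - 22y) = -4356
Complete the square: 11(x + 6)² + 36(y - 11)² = -4356 + 396 + 4356 = 396
Dividing both sides by 396: (x + 6)²/36 + (y - 11)²/11 = 1
Ellipse with center (-6, 11).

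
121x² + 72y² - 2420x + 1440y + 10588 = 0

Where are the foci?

(10, -17) and (10, -3)

Rearranging, 121(x² - 20x) + 72(y² + 20y) = -10588.
Complete the square: 121(x - 10)² + 72(y + 10)² = -10588 + 12100 + 7200 = 8712
Divide by 8712: (x - 10)²/72 + (y + 10)²/121 = 1
Ellipse, center (10, -10), major axis vertical; a² = 121, b² = 72.
c² = a² - b² = 121 - 72 = 49, so c = 7.
Foci lie on the vertical axis through the center: (h, k ± c).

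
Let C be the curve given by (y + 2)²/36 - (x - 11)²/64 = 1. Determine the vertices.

(11, -8) and (11, 4)

Center (11, -2). The positive term is the y-term, so the transverse axis is vertical; a² = 36, b² = 64.
a = 6. Vertices at (h, k ± a).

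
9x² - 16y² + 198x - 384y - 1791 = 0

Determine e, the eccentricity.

Rearranging, 9(x² + 22x) -16(y² + 24y) = 1791.
Complete the square in x and y: 9(x + 11)² -16(y + 12)² = 1791 + 1089 - 2304 = 576
Divide through by 576 to get (x + 11)²/64 - (y + 12)²/36 = 1.
Hyperbola, center (-11, -12), transverse axis horizontal; a² = 64, b² = 36.
c² = a² + b² = 100, so c = 10.
e = c/a = 10/8 = 5/4.

e = 5/4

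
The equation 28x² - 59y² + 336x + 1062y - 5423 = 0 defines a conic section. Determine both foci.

(-6 - √87, 9) and (-6 + √87, 9)

Group: 28(x² + 12x) -59(y² - 18y) = 5423
Complete the square in x and y: 28(x + 6)² -59(y - 9)² = 5423 + 1008 - 4779 = 1652
Dividing both sides by 1652: (x + 6)²/59 - (y - 9)²/28 = 1
Hyperbola, center (-6, 9), transverse axis horizontal; a² = 59, b² = 28.
c² = a² + b² = 59 + 28 = 87, so c = √87.
Foci lie on the horizontal axis through the center: (h ± c, k).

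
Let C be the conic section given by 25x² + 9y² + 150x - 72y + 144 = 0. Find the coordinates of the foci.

Collect terms: 25(x² + 6x) + 9(y² - 8y) = -144
25(x + 3)² + 9(y - 4)² = -144 + 225 + 144 = 225
Dividing both sides by 225: (x + 3)²/9 + (y - 4)²/25 = 1
Ellipse, center (-3, 4), major axis vertical; a² = 25, b² = 9.
c² = a² - b² = 25 - 9 = 16, so c = 4.
Foci lie on the vertical axis through the center: (h, k ± c).

(-3, 0) and (-3, 8)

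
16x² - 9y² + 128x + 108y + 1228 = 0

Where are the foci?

Group: 16(x² + 8x) -9(y² - 12y) = -1228
Completing the square gives 16(x + 4)² -9(y - 6)² = -1228 + 256 - 324 = -1296.
Dividing both sides by -1296: (y - 6)²/144 - (x + 4)²/81 = 1
Hyperbola, center (-4, 6), transverse axis vertical; a² = 144, b² = 81.
c² = a² + b² = 144 + 81 = 225, so c = 15.
Foci lie on the vertical axis through the center: (h, k ± c).

(-4, -9) and (-4, 21)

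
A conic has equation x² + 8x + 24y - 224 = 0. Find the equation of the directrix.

y = 16

Only x is squared. Complete the square in x: (x + 4)² = -24(y - 10).
Vertex (-4, 10); 4p = -24 so p = -6. Opens down.
Directrix is the horizontal line y = k − p = 10 − (-6) = 16.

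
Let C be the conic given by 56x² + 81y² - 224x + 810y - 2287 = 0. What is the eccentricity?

e = 5/9

56(x² - 4x) + 81(y² + 10y) = 2287
56(x - 2)² + 81(y + 5)² = 2287 + 224 + 2025 = 4536
Dividing both sides by 4536: (x - 2)²/81 + (y + 5)²/56 = 1
Ellipse, center (2, -5), major axis horizontal; a² = 81, b² = 56.
c² = a² - b² = 25, so c = 5.
e = c/a = 5/9.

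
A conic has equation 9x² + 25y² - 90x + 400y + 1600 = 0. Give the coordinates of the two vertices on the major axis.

(0, -8) and (10, -8)

Collect terms: 9(x² - 10x) + 25(y² + 16y) = -1600
9(x - 5)² + 25(y + 8)² = -1600 + 225 + 1600 = 225
Divide by 225: (x - 5)²/25 + (y + 8)²/9 = 1
Ellipse, center (5, -8), major axis horizontal; a² = 25, b² = 9.
a = 5. Vertices at (h ± a, k).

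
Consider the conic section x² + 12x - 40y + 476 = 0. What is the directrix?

y = 1

Only x is squared. Complete the square in x: (x + 6)² = 40(y - 11).
Vertex (-6, 11); 4p = 40 so p = 10. Opens up.
Directrix is the horizontal line y = k − p = 11 − (10) = 1.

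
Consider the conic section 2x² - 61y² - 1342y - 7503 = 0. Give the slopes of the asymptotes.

Rearranging, 2x² -61(y² + 22y) = 7503.
Completing the square gives 2x² -61(y + 11)² = 7503 + 0 - 7381 = 122.
Divide through by 122 to get x²/61 - (y + 11)²/2 = 1.
Hyperbola, center (0, -11), transverse axis horizontal; a² = 61, b² = 2.
For a horizontal hyperbola the asymptotes have slope ±b/a.
Here that is ±√2/√61 = ±√122/61.

√122/61 and -√122/61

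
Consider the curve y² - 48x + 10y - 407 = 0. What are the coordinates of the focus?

Only y is squared. Complete the square in y: (y + 5)² = 48(x + 9).
Vertex (-9, -5); 4p = 48 so p = 12. Opens right.
Focus is p units from the vertex along the axis: (h + p, k).

(3, -5)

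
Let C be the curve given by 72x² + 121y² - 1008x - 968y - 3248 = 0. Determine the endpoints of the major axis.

Group the x- and y-terms: 72(x² - 14x) + 121(y² - 8y) = 3248
72(x - 7)² + 121(y - 4)² = 3248 + 3528 + 1936 = 8712
Divide by 8712: (x - 7)²/121 + (y - 4)²/72 = 1
Ellipse, center (7, 4), major axis horizontal; a² = 121, b² = 72.
a = 11. Vertices at (h ± a, k).

(-4, 4) and (18, 4)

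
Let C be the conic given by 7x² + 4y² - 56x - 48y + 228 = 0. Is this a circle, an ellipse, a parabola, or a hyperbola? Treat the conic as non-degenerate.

ellipse

No xy term. Coefficients of x² and y² are A = 7, C = 4.
A and C have the same sign but A ≠ C ⇒ ellipse.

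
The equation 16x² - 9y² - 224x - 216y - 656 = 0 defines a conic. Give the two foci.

(2, -12) and (12, -12)

Group the x- and y-terms: 16(x² - 14x) -9(y² + 24y) = 656
Completing the square gives 16(x - 7)² -9(y + 12)² = 656 + 784 - 1296 = 144.
Divide through by 144 to get (x - 7)²/9 - (y + 12)²/16 = 1.
Hyperbola, center (7, -12), transverse axis horizontal; a² = 9, b² = 16.
c² = a² + b² = 9 + 16 = 25, so c = 5.
Foci lie on the horizontal axis through the center: (h ± c, k).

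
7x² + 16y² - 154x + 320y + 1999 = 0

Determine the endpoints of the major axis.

(3, -10) and (19, -10)

Group the x- and y-terms: 7(x² - 22x) + 16(y² + 20y) = -1999
Completing the square gives 7(x - 11)² + 16(y + 10)² = -1999 + 847 + 1600 = 448.
Dividing both sides by 448: (x - 11)²/64 + (y + 10)²/28 = 1
Ellipse, center (11, -10), major axis horizontal; a² = 64, b² = 28.
a = 8. Vertices at (h ± a, k).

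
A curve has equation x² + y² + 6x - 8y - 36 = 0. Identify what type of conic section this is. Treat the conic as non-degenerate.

circle

No xy term. Coefficients of x² and y² are A = 1, C = 1.
A = C (same sign) ⇒ circle.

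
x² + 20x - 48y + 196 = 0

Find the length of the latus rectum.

Only x is squared. Complete the square in x: (x + 10)² = 48(y - 2).
Vertex (-10, 2); 4p = 48 so p = 12. Opens up.
Latus rectum length = |4p| = 48.

48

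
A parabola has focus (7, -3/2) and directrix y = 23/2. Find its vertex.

(7, 5)

The vertex is the midpoint between the focus and the directrix along the axis of symmetry.
Axis is vertical (directrix is horizontal). Vertex y-coordinate = (-3/2 + 23/2)/2 = 5; x-coordinate = 7.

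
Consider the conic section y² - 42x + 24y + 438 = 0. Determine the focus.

(35/2, -12)

Only y is squared. Complete the square in y: (y + 12)² = 42(x - 7).
Vertex (7, -12); 4p = 42 so p = 21/2. Opens right.
Focus is p units from the vertex along the axis: (h + p, k).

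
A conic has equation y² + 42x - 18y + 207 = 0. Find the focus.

(-27/2, 9)

Only y is squared. Complete the square in y: (y - 9)² = -42(x + 3).
Vertex (-3, 9); 4p = -42 so p = -21/2. Opens left.
Focus is p units from the vertex along the axis: (h + p, k).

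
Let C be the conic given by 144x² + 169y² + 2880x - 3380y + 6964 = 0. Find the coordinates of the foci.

(-15, 10) and (-5, 10)

Group the x- and y-terms: 144(x² + 20x) + 169(y² - 20y) = -6964
Complete the square in x and y: 144(x + 10)² + 169(y - 10)² = -6964 + 14400 + 16900 = 24336
Divide by 24336: (x + 10)²/169 + (y - 10)²/144 = 1
Ellipse, center (-10, 10), major axis horizontal; a² = 169, b² = 144.
c² = a² - b² = 169 - 144 = 25, so c = 5.
Foci lie on the horizontal axis through the center: (h ± c, k).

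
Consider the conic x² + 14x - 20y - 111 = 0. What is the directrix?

Only x is squared. Complete the square in x: (x + 7)² = 20(y + 8).
Vertex (-7, -8); 4p = 20 so p = 5. Opens up.
Directrix is the horizontal line y = k − p = -8 − (5) = -13.

y = -13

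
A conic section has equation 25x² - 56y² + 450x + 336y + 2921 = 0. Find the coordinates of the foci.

(-9, -6) and (-9, 12)

Group the x- and y-terms: 25(x² + 18x) -56(y² - 6y) = -2921
25(x + 9)² -56(y - 3)² = -2921 + 2025 - 504 = -1400
Divide through by -1400 to get (y - 3)²/25 - (x + 9)²/56 = 1.
Hyperbola, center (-9, 3), transverse axis vertical; a² = 25, b² = 56.
c² = a² + b² = 25 + 56 = 81, so c = 9.
Foci lie on the vertical axis through the center: (h, k ± c).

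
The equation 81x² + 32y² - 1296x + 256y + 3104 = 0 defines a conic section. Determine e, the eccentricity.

e = 7/9

81(x² - 16x) + 32(y² + 8y) = -3104
Completing the square gives 81(x - 8)² + 32(y + 4)² = -3104 + 5184 + 512 = 2592.
Dividing both sides by 2592: (x - 8)²/32 + (y + 4)²/81 = 1
Ellipse, center (8, -4), major axis vertical; a² = 81, b² = 32.
c² = a² - b² = 49, so c = 7.
e = c/a = 7/9.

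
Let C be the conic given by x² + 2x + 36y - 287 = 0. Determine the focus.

(-1, -1)

Only x is squared. Complete the square in x: (x + 1)² = -36(y - 8).
Vertex (-1, 8); 4p = -36 so p = -9. Opens down.
Focus is p units from the vertex along the axis: (h, k + p).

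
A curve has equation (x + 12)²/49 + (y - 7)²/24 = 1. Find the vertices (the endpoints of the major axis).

(-19, 7) and (-5, 7)

Center (-12, 7). The larger denominator 49 sits under the x-term, so the major axis is horizontal; a² = 49, b² = 24.
a = 7. Vertices at (h ± a, k).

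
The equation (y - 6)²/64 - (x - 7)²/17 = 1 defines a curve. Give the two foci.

(7, -3) and (7, 15)

Center (7, 6). The positive term is the y-term, so the transverse axis is vertical; a² = 64, b² = 17.
c² = a² + b² = 64 + 17 = 81, so c = 9.
Foci lie on the vertical axis through the center: (h, k ± c).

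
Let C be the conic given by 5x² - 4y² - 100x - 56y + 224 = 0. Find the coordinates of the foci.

Rearranging, 5(x² - 20x) -4(y² + 14y) = -224.
5(x - 10)² -4(y + 7)² = -224 + 500 - 196 = 80
Divide through by 80 to get (x - 10)²/16 - (y + 7)²/20 = 1.
Hyperbola, center (10, -7), transverse axis horizontal; a² = 16, b² = 20.
c² = a² + b² = 16 + 20 = 36, so c = 6.
Foci lie on the horizontal axis through the center: (h ± c, k).

(4, -7) and (16, -7)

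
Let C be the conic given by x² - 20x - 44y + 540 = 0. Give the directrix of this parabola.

y = -1

Only x is squared. Complete the square in x: (x - 10)² = 44(y - 10).
Vertex (10, 10); 4p = 44 so p = 11. Opens up.
Directrix is the horizontal line y = k − p = 10 − (11) = -1.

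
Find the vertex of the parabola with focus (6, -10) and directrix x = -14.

The vertex is the midpoint between the focus and the directrix along the axis of symmetry.
Axis is horizontal (directrix is vertical). Vertex x-coordinate = (6 + (-14))/2 = -4; y-coordinate = -10.

(-4, -10)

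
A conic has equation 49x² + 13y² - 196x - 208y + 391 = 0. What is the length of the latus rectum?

Group the x- and y-terms: 49(x² - 4x) + 13(y² - 16y) = -391
Complete the square in x and y: 49(x - 2)² + 13(y - 8)² = -391 + 196 + 832 = 637
Divide by 637: (x - 2)²/13 + (y - 8)²/49 = 1
Ellipse, center (2, 8), major axis vertical; a² = 49, b² = 13.
Latus rectum length = 2b²/a = 2·13/7 = 26/7.

26/7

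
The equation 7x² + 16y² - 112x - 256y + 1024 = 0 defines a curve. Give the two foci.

Rearranging, 7(x² - 16x) + 16(y² - 16y) = -1024.
7(x - 8)² + 16(y - 8)² = -1024 + 448 + 1024 = 448
Dividing both sides by 448: (x - 8)²/64 + (y - 8)²/28 = 1
Ellipse, center (8, 8), major axis horizontal; a² = 64, b² = 28.
c² = a² - b² = 64 - 28 = 36, so c = 6.
Foci lie on the horizontal axis through the center: (h ± c, k).

(2, 8) and (14, 8)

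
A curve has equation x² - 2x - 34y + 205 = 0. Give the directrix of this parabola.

y = -5/2

Only x is squared. Complete the square in x: (x - 1)² = 34(y - 6).
Vertex (1, 6); 4p = 34 so p = 17/2. Opens up.
Directrix is the horizontal line y = k − p = 6 − (17/2) = -5/2.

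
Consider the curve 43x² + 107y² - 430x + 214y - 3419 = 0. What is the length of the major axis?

Group: 43(x² - 10x) + 107(y² + 2y) = 3419
Complete the square: 43(x - 5)² + 107(y + 1)² = 3419 + 1075 + 107 = 4601
Dividing both sides by 4601: (x - 5)²/107 + (y + 1)²/43 = 1
Ellipse, center (5, -1), major axis horizontal; a² = 107, b² = 43.
a² = 107 so a = √107; the major axis has length 2a = 2√107.

2√107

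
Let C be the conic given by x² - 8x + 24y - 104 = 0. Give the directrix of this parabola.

Only x is squared. Complete the square in x: (x - 4)² = -24(y - 5).
Vertex (4, 5); 4p = -24 so p = -6. Opens down.
Directrix is the horizontal line y = k − p = 5 − (-6) = 11.

y = 11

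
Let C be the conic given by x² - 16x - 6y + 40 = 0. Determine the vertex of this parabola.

Only x is squared. Complete the square in x: (x - 8)² = 6(y + 4).
Vertex (8, -4); 4p = 6 so p = 3/2. Opens up.

(8, -4)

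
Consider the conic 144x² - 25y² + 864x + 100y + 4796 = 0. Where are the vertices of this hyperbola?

144(x² + 6x) -25(y² - 4y) = -4796
Complete the square: 144(x + 3)² -25(y - 2)² = -4796 + 1296 - 100 = -3600
Divide through by -3600 to get (y - 2)²/144 - (x + 3)²/25 = 1.
Hyperbola, center (-3, 2), transverse axis vertical; a² = 144, b² = 25.
a = 12. Vertices at (h, k ± a).

(-3, -10) and (-3, 14)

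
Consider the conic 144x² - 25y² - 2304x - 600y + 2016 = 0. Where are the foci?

144(x² - 16x) -25(y² + 24y) = -2016
Complete the square: 144(x - 8)² -25(y + 12)² = -2016 + 9216 - 3600 = 3600
Divide by 3600: (x - 8)²/25 - (y + 12)²/144 = 1
Hyperbola, center (8, -12), transverse axis horizontal; a² = 25, b² = 144.
c² = a² + b² = 25 + 144 = 169, so c = 13.
Foci lie on the horizontal axis through the center: (h ± c, k).

(-5, -12) and (21, -12)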